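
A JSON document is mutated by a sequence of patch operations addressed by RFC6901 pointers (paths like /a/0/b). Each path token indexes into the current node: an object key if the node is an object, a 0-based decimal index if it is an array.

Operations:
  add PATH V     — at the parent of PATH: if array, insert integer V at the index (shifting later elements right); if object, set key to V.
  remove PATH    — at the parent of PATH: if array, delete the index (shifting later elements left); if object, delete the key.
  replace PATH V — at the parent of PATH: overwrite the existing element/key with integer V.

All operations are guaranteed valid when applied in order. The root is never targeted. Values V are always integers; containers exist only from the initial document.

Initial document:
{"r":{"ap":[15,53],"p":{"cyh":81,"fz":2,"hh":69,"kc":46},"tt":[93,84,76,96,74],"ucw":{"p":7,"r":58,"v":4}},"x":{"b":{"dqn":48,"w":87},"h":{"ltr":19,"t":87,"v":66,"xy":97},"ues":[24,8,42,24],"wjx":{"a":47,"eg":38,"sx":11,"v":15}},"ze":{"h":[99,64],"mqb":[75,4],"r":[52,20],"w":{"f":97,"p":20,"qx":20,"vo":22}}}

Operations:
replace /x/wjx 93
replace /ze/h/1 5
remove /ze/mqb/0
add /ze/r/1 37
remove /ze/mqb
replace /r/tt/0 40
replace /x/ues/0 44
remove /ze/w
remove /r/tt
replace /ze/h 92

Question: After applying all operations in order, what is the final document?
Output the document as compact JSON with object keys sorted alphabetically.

Answer: {"r":{"ap":[15,53],"p":{"cyh":81,"fz":2,"hh":69,"kc":46},"ucw":{"p":7,"r":58,"v":4}},"x":{"b":{"dqn":48,"w":87},"h":{"ltr":19,"t":87,"v":66,"xy":97},"ues":[44,8,42,24],"wjx":93},"ze":{"h":92,"r":[52,37,20]}}

Derivation:
After op 1 (replace /x/wjx 93): {"r":{"ap":[15,53],"p":{"cyh":81,"fz":2,"hh":69,"kc":46},"tt":[93,84,76,96,74],"ucw":{"p":7,"r":58,"v":4}},"x":{"b":{"dqn":48,"w":87},"h":{"ltr":19,"t":87,"v":66,"xy":97},"ues":[24,8,42,24],"wjx":93},"ze":{"h":[99,64],"mqb":[75,4],"r":[52,20],"w":{"f":97,"p":20,"qx":20,"vo":22}}}
After op 2 (replace /ze/h/1 5): {"r":{"ap":[15,53],"p":{"cyh":81,"fz":2,"hh":69,"kc":46},"tt":[93,84,76,96,74],"ucw":{"p":7,"r":58,"v":4}},"x":{"b":{"dqn":48,"w":87},"h":{"ltr":19,"t":87,"v":66,"xy":97},"ues":[24,8,42,24],"wjx":93},"ze":{"h":[99,5],"mqb":[75,4],"r":[52,20],"w":{"f":97,"p":20,"qx":20,"vo":22}}}
After op 3 (remove /ze/mqb/0): {"r":{"ap":[15,53],"p":{"cyh":81,"fz":2,"hh":69,"kc":46},"tt":[93,84,76,96,74],"ucw":{"p":7,"r":58,"v":4}},"x":{"b":{"dqn":48,"w":87},"h":{"ltr":19,"t":87,"v":66,"xy":97},"ues":[24,8,42,24],"wjx":93},"ze":{"h":[99,5],"mqb":[4],"r":[52,20],"w":{"f":97,"p":20,"qx":20,"vo":22}}}
After op 4 (add /ze/r/1 37): {"r":{"ap":[15,53],"p":{"cyh":81,"fz":2,"hh":69,"kc":46},"tt":[93,84,76,96,74],"ucw":{"p":7,"r":58,"v":4}},"x":{"b":{"dqn":48,"w":87},"h":{"ltr":19,"t":87,"v":66,"xy":97},"ues":[24,8,42,24],"wjx":93},"ze":{"h":[99,5],"mqb":[4],"r":[52,37,20],"w":{"f":97,"p":20,"qx":20,"vo":22}}}
After op 5 (remove /ze/mqb): {"r":{"ap":[15,53],"p":{"cyh":81,"fz":2,"hh":69,"kc":46},"tt":[93,84,76,96,74],"ucw":{"p":7,"r":58,"v":4}},"x":{"b":{"dqn":48,"w":87},"h":{"ltr":19,"t":87,"v":66,"xy":97},"ues":[24,8,42,24],"wjx":93},"ze":{"h":[99,5],"r":[52,37,20],"w":{"f":97,"p":20,"qx":20,"vo":22}}}
After op 6 (replace /r/tt/0 40): {"r":{"ap":[15,53],"p":{"cyh":81,"fz":2,"hh":69,"kc":46},"tt":[40,84,76,96,74],"ucw":{"p":7,"r":58,"v":4}},"x":{"b":{"dqn":48,"w":87},"h":{"ltr":19,"t":87,"v":66,"xy":97},"ues":[24,8,42,24],"wjx":93},"ze":{"h":[99,5],"r":[52,37,20],"w":{"f":97,"p":20,"qx":20,"vo":22}}}
After op 7 (replace /x/ues/0 44): {"r":{"ap":[15,53],"p":{"cyh":81,"fz":2,"hh":69,"kc":46},"tt":[40,84,76,96,74],"ucw":{"p":7,"r":58,"v":4}},"x":{"b":{"dqn":48,"w":87},"h":{"ltr":19,"t":87,"v":66,"xy":97},"ues":[44,8,42,24],"wjx":93},"ze":{"h":[99,5],"r":[52,37,20],"w":{"f":97,"p":20,"qx":20,"vo":22}}}
After op 8 (remove /ze/w): {"r":{"ap":[15,53],"p":{"cyh":81,"fz":2,"hh":69,"kc":46},"tt":[40,84,76,96,74],"ucw":{"p":7,"r":58,"v":4}},"x":{"b":{"dqn":48,"w":87},"h":{"ltr":19,"t":87,"v":66,"xy":97},"ues":[44,8,42,24],"wjx":93},"ze":{"h":[99,5],"r":[52,37,20]}}
After op 9 (remove /r/tt): {"r":{"ap":[15,53],"p":{"cyh":81,"fz":2,"hh":69,"kc":46},"ucw":{"p":7,"r":58,"v":4}},"x":{"b":{"dqn":48,"w":87},"h":{"ltr":19,"t":87,"v":66,"xy":97},"ues":[44,8,42,24],"wjx":93},"ze":{"h":[99,5],"r":[52,37,20]}}
After op 10 (replace /ze/h 92): {"r":{"ap":[15,53],"p":{"cyh":81,"fz":2,"hh":69,"kc":46},"ucw":{"p":7,"r":58,"v":4}},"x":{"b":{"dqn":48,"w":87},"h":{"ltr":19,"t":87,"v":66,"xy":97},"ues":[44,8,42,24],"wjx":93},"ze":{"h":92,"r":[52,37,20]}}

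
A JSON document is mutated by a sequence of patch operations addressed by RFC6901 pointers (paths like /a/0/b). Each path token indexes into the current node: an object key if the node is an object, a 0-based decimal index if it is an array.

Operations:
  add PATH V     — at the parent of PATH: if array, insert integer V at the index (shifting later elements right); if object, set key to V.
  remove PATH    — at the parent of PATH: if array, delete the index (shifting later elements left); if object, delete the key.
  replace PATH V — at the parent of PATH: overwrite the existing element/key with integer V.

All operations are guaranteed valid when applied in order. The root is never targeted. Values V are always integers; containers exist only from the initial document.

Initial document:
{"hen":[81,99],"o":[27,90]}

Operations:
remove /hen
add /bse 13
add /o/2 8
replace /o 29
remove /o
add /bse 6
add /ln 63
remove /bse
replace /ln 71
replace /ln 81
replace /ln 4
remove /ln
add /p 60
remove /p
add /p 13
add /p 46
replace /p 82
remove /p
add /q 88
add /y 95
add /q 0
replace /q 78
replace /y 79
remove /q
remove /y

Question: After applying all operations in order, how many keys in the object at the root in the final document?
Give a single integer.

After op 1 (remove /hen): {"o":[27,90]}
After op 2 (add /bse 13): {"bse":13,"o":[27,90]}
After op 3 (add /o/2 8): {"bse":13,"o":[27,90,8]}
After op 4 (replace /o 29): {"bse":13,"o":29}
After op 5 (remove /o): {"bse":13}
After op 6 (add /bse 6): {"bse":6}
After op 7 (add /ln 63): {"bse":6,"ln":63}
After op 8 (remove /bse): {"ln":63}
After op 9 (replace /ln 71): {"ln":71}
After op 10 (replace /ln 81): {"ln":81}
After op 11 (replace /ln 4): {"ln":4}
After op 12 (remove /ln): {}
After op 13 (add /p 60): {"p":60}
After op 14 (remove /p): {}
After op 15 (add /p 13): {"p":13}
After op 16 (add /p 46): {"p":46}
After op 17 (replace /p 82): {"p":82}
After op 18 (remove /p): {}
After op 19 (add /q 88): {"q":88}
After op 20 (add /y 95): {"q":88,"y":95}
After op 21 (add /q 0): {"q":0,"y":95}
After op 22 (replace /q 78): {"q":78,"y":95}
After op 23 (replace /y 79): {"q":78,"y":79}
After op 24 (remove /q): {"y":79}
After op 25 (remove /y): {}
Size at the root: 0

Answer: 0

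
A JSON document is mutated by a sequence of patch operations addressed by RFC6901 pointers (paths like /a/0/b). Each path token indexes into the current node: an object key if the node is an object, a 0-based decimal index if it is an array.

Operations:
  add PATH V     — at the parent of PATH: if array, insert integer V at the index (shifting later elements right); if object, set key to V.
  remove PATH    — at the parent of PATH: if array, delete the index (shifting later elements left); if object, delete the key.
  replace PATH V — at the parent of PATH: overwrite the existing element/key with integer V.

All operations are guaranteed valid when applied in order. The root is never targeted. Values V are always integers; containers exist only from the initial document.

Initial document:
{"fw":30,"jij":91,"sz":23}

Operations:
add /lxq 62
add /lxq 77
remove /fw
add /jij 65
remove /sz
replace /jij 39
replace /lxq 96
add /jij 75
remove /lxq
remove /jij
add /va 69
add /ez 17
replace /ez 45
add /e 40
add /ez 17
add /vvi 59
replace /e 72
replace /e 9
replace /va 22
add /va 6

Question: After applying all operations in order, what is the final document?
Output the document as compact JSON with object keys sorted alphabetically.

After op 1 (add /lxq 62): {"fw":30,"jij":91,"lxq":62,"sz":23}
After op 2 (add /lxq 77): {"fw":30,"jij":91,"lxq":77,"sz":23}
After op 3 (remove /fw): {"jij":91,"lxq":77,"sz":23}
After op 4 (add /jij 65): {"jij":65,"lxq":77,"sz":23}
After op 5 (remove /sz): {"jij":65,"lxq":77}
After op 6 (replace /jij 39): {"jij":39,"lxq":77}
After op 7 (replace /lxq 96): {"jij":39,"lxq":96}
After op 8 (add /jij 75): {"jij":75,"lxq":96}
After op 9 (remove /lxq): {"jij":75}
After op 10 (remove /jij): {}
After op 11 (add /va 69): {"va":69}
After op 12 (add /ez 17): {"ez":17,"va":69}
After op 13 (replace /ez 45): {"ez":45,"va":69}
After op 14 (add /e 40): {"e":40,"ez":45,"va":69}
After op 15 (add /ez 17): {"e":40,"ez":17,"va":69}
After op 16 (add /vvi 59): {"e":40,"ez":17,"va":69,"vvi":59}
After op 17 (replace /e 72): {"e":72,"ez":17,"va":69,"vvi":59}
After op 18 (replace /e 9): {"e":9,"ez":17,"va":69,"vvi":59}
After op 19 (replace /va 22): {"e":9,"ez":17,"va":22,"vvi":59}
After op 20 (add /va 6): {"e":9,"ez":17,"va":6,"vvi":59}

Answer: {"e":9,"ez":17,"va":6,"vvi":59}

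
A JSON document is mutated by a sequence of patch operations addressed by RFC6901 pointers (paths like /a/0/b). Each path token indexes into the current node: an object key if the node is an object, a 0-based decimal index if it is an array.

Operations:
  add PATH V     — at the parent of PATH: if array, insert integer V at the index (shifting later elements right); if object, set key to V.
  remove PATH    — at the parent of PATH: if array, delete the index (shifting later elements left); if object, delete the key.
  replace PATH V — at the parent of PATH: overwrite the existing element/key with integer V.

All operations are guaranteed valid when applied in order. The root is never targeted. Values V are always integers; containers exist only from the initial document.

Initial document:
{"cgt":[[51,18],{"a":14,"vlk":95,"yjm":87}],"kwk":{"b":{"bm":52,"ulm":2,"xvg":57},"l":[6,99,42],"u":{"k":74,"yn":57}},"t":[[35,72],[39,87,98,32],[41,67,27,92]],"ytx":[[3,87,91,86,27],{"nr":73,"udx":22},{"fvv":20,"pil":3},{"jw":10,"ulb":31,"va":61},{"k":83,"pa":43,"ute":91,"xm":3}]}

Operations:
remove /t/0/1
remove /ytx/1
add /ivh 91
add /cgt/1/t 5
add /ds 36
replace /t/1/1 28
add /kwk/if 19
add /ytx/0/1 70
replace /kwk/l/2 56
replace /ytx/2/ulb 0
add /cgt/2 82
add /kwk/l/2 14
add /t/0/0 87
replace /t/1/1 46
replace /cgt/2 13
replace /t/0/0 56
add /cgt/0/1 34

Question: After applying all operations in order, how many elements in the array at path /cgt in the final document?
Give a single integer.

Answer: 3

Derivation:
After op 1 (remove /t/0/1): {"cgt":[[51,18],{"a":14,"vlk":95,"yjm":87}],"kwk":{"b":{"bm":52,"ulm":2,"xvg":57},"l":[6,99,42],"u":{"k":74,"yn":57}},"t":[[35],[39,87,98,32],[41,67,27,92]],"ytx":[[3,87,91,86,27],{"nr":73,"udx":22},{"fvv":20,"pil":3},{"jw":10,"ulb":31,"va":61},{"k":83,"pa":43,"ute":91,"xm":3}]}
After op 2 (remove /ytx/1): {"cgt":[[51,18],{"a":14,"vlk":95,"yjm":87}],"kwk":{"b":{"bm":52,"ulm":2,"xvg":57},"l":[6,99,42],"u":{"k":74,"yn":57}},"t":[[35],[39,87,98,32],[41,67,27,92]],"ytx":[[3,87,91,86,27],{"fvv":20,"pil":3},{"jw":10,"ulb":31,"va":61},{"k":83,"pa":43,"ute":91,"xm":3}]}
After op 3 (add /ivh 91): {"cgt":[[51,18],{"a":14,"vlk":95,"yjm":87}],"ivh":91,"kwk":{"b":{"bm":52,"ulm":2,"xvg":57},"l":[6,99,42],"u":{"k":74,"yn":57}},"t":[[35],[39,87,98,32],[41,67,27,92]],"ytx":[[3,87,91,86,27],{"fvv":20,"pil":3},{"jw":10,"ulb":31,"va":61},{"k":83,"pa":43,"ute":91,"xm":3}]}
After op 4 (add /cgt/1/t 5): {"cgt":[[51,18],{"a":14,"t":5,"vlk":95,"yjm":87}],"ivh":91,"kwk":{"b":{"bm":52,"ulm":2,"xvg":57},"l":[6,99,42],"u":{"k":74,"yn":57}},"t":[[35],[39,87,98,32],[41,67,27,92]],"ytx":[[3,87,91,86,27],{"fvv":20,"pil":3},{"jw":10,"ulb":31,"va":61},{"k":83,"pa":43,"ute":91,"xm":3}]}
After op 5 (add /ds 36): {"cgt":[[51,18],{"a":14,"t":5,"vlk":95,"yjm":87}],"ds":36,"ivh":91,"kwk":{"b":{"bm":52,"ulm":2,"xvg":57},"l":[6,99,42],"u":{"k":74,"yn":57}},"t":[[35],[39,87,98,32],[41,67,27,92]],"ytx":[[3,87,91,86,27],{"fvv":20,"pil":3},{"jw":10,"ulb":31,"va":61},{"k":83,"pa":43,"ute":91,"xm":3}]}
After op 6 (replace /t/1/1 28): {"cgt":[[51,18],{"a":14,"t":5,"vlk":95,"yjm":87}],"ds":36,"ivh":91,"kwk":{"b":{"bm":52,"ulm":2,"xvg":57},"l":[6,99,42],"u":{"k":74,"yn":57}},"t":[[35],[39,28,98,32],[41,67,27,92]],"ytx":[[3,87,91,86,27],{"fvv":20,"pil":3},{"jw":10,"ulb":31,"va":61},{"k":83,"pa":43,"ute":91,"xm":3}]}
After op 7 (add /kwk/if 19): {"cgt":[[51,18],{"a":14,"t":5,"vlk":95,"yjm":87}],"ds":36,"ivh":91,"kwk":{"b":{"bm":52,"ulm":2,"xvg":57},"if":19,"l":[6,99,42],"u":{"k":74,"yn":57}},"t":[[35],[39,28,98,32],[41,67,27,92]],"ytx":[[3,87,91,86,27],{"fvv":20,"pil":3},{"jw":10,"ulb":31,"va":61},{"k":83,"pa":43,"ute":91,"xm":3}]}
After op 8 (add /ytx/0/1 70): {"cgt":[[51,18],{"a":14,"t":5,"vlk":95,"yjm":87}],"ds":36,"ivh":91,"kwk":{"b":{"bm":52,"ulm":2,"xvg":57},"if":19,"l":[6,99,42],"u":{"k":74,"yn":57}},"t":[[35],[39,28,98,32],[41,67,27,92]],"ytx":[[3,70,87,91,86,27],{"fvv":20,"pil":3},{"jw":10,"ulb":31,"va":61},{"k":83,"pa":43,"ute":91,"xm":3}]}
After op 9 (replace /kwk/l/2 56): {"cgt":[[51,18],{"a":14,"t":5,"vlk":95,"yjm":87}],"ds":36,"ivh":91,"kwk":{"b":{"bm":52,"ulm":2,"xvg":57},"if":19,"l":[6,99,56],"u":{"k":74,"yn":57}},"t":[[35],[39,28,98,32],[41,67,27,92]],"ytx":[[3,70,87,91,86,27],{"fvv":20,"pil":3},{"jw":10,"ulb":31,"va":61},{"k":83,"pa":43,"ute":91,"xm":3}]}
After op 10 (replace /ytx/2/ulb 0): {"cgt":[[51,18],{"a":14,"t":5,"vlk":95,"yjm":87}],"ds":36,"ivh":91,"kwk":{"b":{"bm":52,"ulm":2,"xvg":57},"if":19,"l":[6,99,56],"u":{"k":74,"yn":57}},"t":[[35],[39,28,98,32],[41,67,27,92]],"ytx":[[3,70,87,91,86,27],{"fvv":20,"pil":3},{"jw":10,"ulb":0,"va":61},{"k":83,"pa":43,"ute":91,"xm":3}]}
After op 11 (add /cgt/2 82): {"cgt":[[51,18],{"a":14,"t":5,"vlk":95,"yjm":87},82],"ds":36,"ivh":91,"kwk":{"b":{"bm":52,"ulm":2,"xvg":57},"if":19,"l":[6,99,56],"u":{"k":74,"yn":57}},"t":[[35],[39,28,98,32],[41,67,27,92]],"ytx":[[3,70,87,91,86,27],{"fvv":20,"pil":3},{"jw":10,"ulb":0,"va":61},{"k":83,"pa":43,"ute":91,"xm":3}]}
After op 12 (add /kwk/l/2 14): {"cgt":[[51,18],{"a":14,"t":5,"vlk":95,"yjm":87},82],"ds":36,"ivh":91,"kwk":{"b":{"bm":52,"ulm":2,"xvg":57},"if":19,"l":[6,99,14,56],"u":{"k":74,"yn":57}},"t":[[35],[39,28,98,32],[41,67,27,92]],"ytx":[[3,70,87,91,86,27],{"fvv":20,"pil":3},{"jw":10,"ulb":0,"va":61},{"k":83,"pa":43,"ute":91,"xm":3}]}
After op 13 (add /t/0/0 87): {"cgt":[[51,18],{"a":14,"t":5,"vlk":95,"yjm":87},82],"ds":36,"ivh":91,"kwk":{"b":{"bm":52,"ulm":2,"xvg":57},"if":19,"l":[6,99,14,56],"u":{"k":74,"yn":57}},"t":[[87,35],[39,28,98,32],[41,67,27,92]],"ytx":[[3,70,87,91,86,27],{"fvv":20,"pil":3},{"jw":10,"ulb":0,"va":61},{"k":83,"pa":43,"ute":91,"xm":3}]}
After op 14 (replace /t/1/1 46): {"cgt":[[51,18],{"a":14,"t":5,"vlk":95,"yjm":87},82],"ds":36,"ivh":91,"kwk":{"b":{"bm":52,"ulm":2,"xvg":57},"if":19,"l":[6,99,14,56],"u":{"k":74,"yn":57}},"t":[[87,35],[39,46,98,32],[41,67,27,92]],"ytx":[[3,70,87,91,86,27],{"fvv":20,"pil":3},{"jw":10,"ulb":0,"va":61},{"k":83,"pa":43,"ute":91,"xm":3}]}
After op 15 (replace /cgt/2 13): {"cgt":[[51,18],{"a":14,"t":5,"vlk":95,"yjm":87},13],"ds":36,"ivh":91,"kwk":{"b":{"bm":52,"ulm":2,"xvg":57},"if":19,"l":[6,99,14,56],"u":{"k":74,"yn":57}},"t":[[87,35],[39,46,98,32],[41,67,27,92]],"ytx":[[3,70,87,91,86,27],{"fvv":20,"pil":3},{"jw":10,"ulb":0,"va":61},{"k":83,"pa":43,"ute":91,"xm":3}]}
After op 16 (replace /t/0/0 56): {"cgt":[[51,18],{"a":14,"t":5,"vlk":95,"yjm":87},13],"ds":36,"ivh":91,"kwk":{"b":{"bm":52,"ulm":2,"xvg":57},"if":19,"l":[6,99,14,56],"u":{"k":74,"yn":57}},"t":[[56,35],[39,46,98,32],[41,67,27,92]],"ytx":[[3,70,87,91,86,27],{"fvv":20,"pil":3},{"jw":10,"ulb":0,"va":61},{"k":83,"pa":43,"ute":91,"xm":3}]}
After op 17 (add /cgt/0/1 34): {"cgt":[[51,34,18],{"a":14,"t":5,"vlk":95,"yjm":87},13],"ds":36,"ivh":91,"kwk":{"b":{"bm":52,"ulm":2,"xvg":57},"if":19,"l":[6,99,14,56],"u":{"k":74,"yn":57}},"t":[[56,35],[39,46,98,32],[41,67,27,92]],"ytx":[[3,70,87,91,86,27],{"fvv":20,"pil":3},{"jw":10,"ulb":0,"va":61},{"k":83,"pa":43,"ute":91,"xm":3}]}
Size at path /cgt: 3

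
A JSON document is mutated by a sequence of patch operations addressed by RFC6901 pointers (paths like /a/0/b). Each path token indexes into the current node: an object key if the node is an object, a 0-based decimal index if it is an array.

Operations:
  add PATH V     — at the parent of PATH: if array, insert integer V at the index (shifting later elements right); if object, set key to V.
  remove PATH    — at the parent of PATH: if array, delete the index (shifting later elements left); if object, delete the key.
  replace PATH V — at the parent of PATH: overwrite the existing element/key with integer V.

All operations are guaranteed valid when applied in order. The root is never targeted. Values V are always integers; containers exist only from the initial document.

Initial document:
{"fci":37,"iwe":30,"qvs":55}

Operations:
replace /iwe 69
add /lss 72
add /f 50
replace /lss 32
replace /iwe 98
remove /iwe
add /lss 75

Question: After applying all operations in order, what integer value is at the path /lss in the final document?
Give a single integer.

After op 1 (replace /iwe 69): {"fci":37,"iwe":69,"qvs":55}
After op 2 (add /lss 72): {"fci":37,"iwe":69,"lss":72,"qvs":55}
After op 3 (add /f 50): {"f":50,"fci":37,"iwe":69,"lss":72,"qvs":55}
After op 4 (replace /lss 32): {"f":50,"fci":37,"iwe":69,"lss":32,"qvs":55}
After op 5 (replace /iwe 98): {"f":50,"fci":37,"iwe":98,"lss":32,"qvs":55}
After op 6 (remove /iwe): {"f":50,"fci":37,"lss":32,"qvs":55}
After op 7 (add /lss 75): {"f":50,"fci":37,"lss":75,"qvs":55}
Value at /lss: 75

Answer: 75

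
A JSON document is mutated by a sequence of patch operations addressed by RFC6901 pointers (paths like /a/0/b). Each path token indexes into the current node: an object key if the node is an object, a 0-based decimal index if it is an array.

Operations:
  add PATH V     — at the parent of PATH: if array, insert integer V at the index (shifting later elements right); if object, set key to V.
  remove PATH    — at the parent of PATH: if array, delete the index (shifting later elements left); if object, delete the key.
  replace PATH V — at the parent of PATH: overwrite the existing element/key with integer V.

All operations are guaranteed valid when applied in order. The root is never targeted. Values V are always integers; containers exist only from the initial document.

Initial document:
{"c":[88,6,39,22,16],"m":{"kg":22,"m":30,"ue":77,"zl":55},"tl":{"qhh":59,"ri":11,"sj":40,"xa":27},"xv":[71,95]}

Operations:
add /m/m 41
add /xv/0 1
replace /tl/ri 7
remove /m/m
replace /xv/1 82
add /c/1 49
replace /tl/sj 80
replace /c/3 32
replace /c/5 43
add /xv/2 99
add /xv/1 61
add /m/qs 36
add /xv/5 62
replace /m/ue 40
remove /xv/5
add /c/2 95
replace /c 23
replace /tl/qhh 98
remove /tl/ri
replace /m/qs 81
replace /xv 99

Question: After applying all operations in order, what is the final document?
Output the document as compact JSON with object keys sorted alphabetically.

After op 1 (add /m/m 41): {"c":[88,6,39,22,16],"m":{"kg":22,"m":41,"ue":77,"zl":55},"tl":{"qhh":59,"ri":11,"sj":40,"xa":27},"xv":[71,95]}
After op 2 (add /xv/0 1): {"c":[88,6,39,22,16],"m":{"kg":22,"m":41,"ue":77,"zl":55},"tl":{"qhh":59,"ri":11,"sj":40,"xa":27},"xv":[1,71,95]}
After op 3 (replace /tl/ri 7): {"c":[88,6,39,22,16],"m":{"kg":22,"m":41,"ue":77,"zl":55},"tl":{"qhh":59,"ri":7,"sj":40,"xa":27},"xv":[1,71,95]}
After op 4 (remove /m/m): {"c":[88,6,39,22,16],"m":{"kg":22,"ue":77,"zl":55},"tl":{"qhh":59,"ri":7,"sj":40,"xa":27},"xv":[1,71,95]}
After op 5 (replace /xv/1 82): {"c":[88,6,39,22,16],"m":{"kg":22,"ue":77,"zl":55},"tl":{"qhh":59,"ri":7,"sj":40,"xa":27},"xv":[1,82,95]}
After op 6 (add /c/1 49): {"c":[88,49,6,39,22,16],"m":{"kg":22,"ue":77,"zl":55},"tl":{"qhh":59,"ri":7,"sj":40,"xa":27},"xv":[1,82,95]}
After op 7 (replace /tl/sj 80): {"c":[88,49,6,39,22,16],"m":{"kg":22,"ue":77,"zl":55},"tl":{"qhh":59,"ri":7,"sj":80,"xa":27},"xv":[1,82,95]}
After op 8 (replace /c/3 32): {"c":[88,49,6,32,22,16],"m":{"kg":22,"ue":77,"zl":55},"tl":{"qhh":59,"ri":7,"sj":80,"xa":27},"xv":[1,82,95]}
After op 9 (replace /c/5 43): {"c":[88,49,6,32,22,43],"m":{"kg":22,"ue":77,"zl":55},"tl":{"qhh":59,"ri":7,"sj":80,"xa":27},"xv":[1,82,95]}
After op 10 (add /xv/2 99): {"c":[88,49,6,32,22,43],"m":{"kg":22,"ue":77,"zl":55},"tl":{"qhh":59,"ri":7,"sj":80,"xa":27},"xv":[1,82,99,95]}
After op 11 (add /xv/1 61): {"c":[88,49,6,32,22,43],"m":{"kg":22,"ue":77,"zl":55},"tl":{"qhh":59,"ri":7,"sj":80,"xa":27},"xv":[1,61,82,99,95]}
After op 12 (add /m/qs 36): {"c":[88,49,6,32,22,43],"m":{"kg":22,"qs":36,"ue":77,"zl":55},"tl":{"qhh":59,"ri":7,"sj":80,"xa":27},"xv":[1,61,82,99,95]}
After op 13 (add /xv/5 62): {"c":[88,49,6,32,22,43],"m":{"kg":22,"qs":36,"ue":77,"zl":55},"tl":{"qhh":59,"ri":7,"sj":80,"xa":27},"xv":[1,61,82,99,95,62]}
After op 14 (replace /m/ue 40): {"c":[88,49,6,32,22,43],"m":{"kg":22,"qs":36,"ue":40,"zl":55},"tl":{"qhh":59,"ri":7,"sj":80,"xa":27},"xv":[1,61,82,99,95,62]}
After op 15 (remove /xv/5): {"c":[88,49,6,32,22,43],"m":{"kg":22,"qs":36,"ue":40,"zl":55},"tl":{"qhh":59,"ri":7,"sj":80,"xa":27},"xv":[1,61,82,99,95]}
After op 16 (add /c/2 95): {"c":[88,49,95,6,32,22,43],"m":{"kg":22,"qs":36,"ue":40,"zl":55},"tl":{"qhh":59,"ri":7,"sj":80,"xa":27},"xv":[1,61,82,99,95]}
After op 17 (replace /c 23): {"c":23,"m":{"kg":22,"qs":36,"ue":40,"zl":55},"tl":{"qhh":59,"ri":7,"sj":80,"xa":27},"xv":[1,61,82,99,95]}
After op 18 (replace /tl/qhh 98): {"c":23,"m":{"kg":22,"qs":36,"ue":40,"zl":55},"tl":{"qhh":98,"ri":7,"sj":80,"xa":27},"xv":[1,61,82,99,95]}
After op 19 (remove /tl/ri): {"c":23,"m":{"kg":22,"qs":36,"ue":40,"zl":55},"tl":{"qhh":98,"sj":80,"xa":27},"xv":[1,61,82,99,95]}
After op 20 (replace /m/qs 81): {"c":23,"m":{"kg":22,"qs":81,"ue":40,"zl":55},"tl":{"qhh":98,"sj":80,"xa":27},"xv":[1,61,82,99,95]}
After op 21 (replace /xv 99): {"c":23,"m":{"kg":22,"qs":81,"ue":40,"zl":55},"tl":{"qhh":98,"sj":80,"xa":27},"xv":99}

Answer: {"c":23,"m":{"kg":22,"qs":81,"ue":40,"zl":55},"tl":{"qhh":98,"sj":80,"xa":27},"xv":99}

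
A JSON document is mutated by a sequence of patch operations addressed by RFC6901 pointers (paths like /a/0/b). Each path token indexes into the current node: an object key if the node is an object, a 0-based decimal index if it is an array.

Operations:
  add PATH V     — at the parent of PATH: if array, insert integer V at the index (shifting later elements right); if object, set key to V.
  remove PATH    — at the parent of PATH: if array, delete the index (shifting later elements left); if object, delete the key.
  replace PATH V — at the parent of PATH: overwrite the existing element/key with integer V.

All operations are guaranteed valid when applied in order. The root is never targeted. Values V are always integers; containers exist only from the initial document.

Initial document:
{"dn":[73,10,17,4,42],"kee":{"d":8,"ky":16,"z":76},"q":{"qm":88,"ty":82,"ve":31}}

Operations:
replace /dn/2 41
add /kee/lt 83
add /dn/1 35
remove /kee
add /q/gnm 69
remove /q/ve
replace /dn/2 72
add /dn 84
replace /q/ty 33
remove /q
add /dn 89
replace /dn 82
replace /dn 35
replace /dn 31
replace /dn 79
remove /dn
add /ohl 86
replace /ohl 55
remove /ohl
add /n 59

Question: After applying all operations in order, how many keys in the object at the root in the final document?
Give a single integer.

Answer: 1

Derivation:
After op 1 (replace /dn/2 41): {"dn":[73,10,41,4,42],"kee":{"d":8,"ky":16,"z":76},"q":{"qm":88,"ty":82,"ve":31}}
After op 2 (add /kee/lt 83): {"dn":[73,10,41,4,42],"kee":{"d":8,"ky":16,"lt":83,"z":76},"q":{"qm":88,"ty":82,"ve":31}}
After op 3 (add /dn/1 35): {"dn":[73,35,10,41,4,42],"kee":{"d":8,"ky":16,"lt":83,"z":76},"q":{"qm":88,"ty":82,"ve":31}}
After op 4 (remove /kee): {"dn":[73,35,10,41,4,42],"q":{"qm":88,"ty":82,"ve":31}}
After op 5 (add /q/gnm 69): {"dn":[73,35,10,41,4,42],"q":{"gnm":69,"qm":88,"ty":82,"ve":31}}
After op 6 (remove /q/ve): {"dn":[73,35,10,41,4,42],"q":{"gnm":69,"qm":88,"ty":82}}
After op 7 (replace /dn/2 72): {"dn":[73,35,72,41,4,42],"q":{"gnm":69,"qm":88,"ty":82}}
After op 8 (add /dn 84): {"dn":84,"q":{"gnm":69,"qm":88,"ty":82}}
After op 9 (replace /q/ty 33): {"dn":84,"q":{"gnm":69,"qm":88,"ty":33}}
After op 10 (remove /q): {"dn":84}
After op 11 (add /dn 89): {"dn":89}
After op 12 (replace /dn 82): {"dn":82}
After op 13 (replace /dn 35): {"dn":35}
After op 14 (replace /dn 31): {"dn":31}
After op 15 (replace /dn 79): {"dn":79}
After op 16 (remove /dn): {}
After op 17 (add /ohl 86): {"ohl":86}
After op 18 (replace /ohl 55): {"ohl":55}
After op 19 (remove /ohl): {}
After op 20 (add /n 59): {"n":59}
Size at the root: 1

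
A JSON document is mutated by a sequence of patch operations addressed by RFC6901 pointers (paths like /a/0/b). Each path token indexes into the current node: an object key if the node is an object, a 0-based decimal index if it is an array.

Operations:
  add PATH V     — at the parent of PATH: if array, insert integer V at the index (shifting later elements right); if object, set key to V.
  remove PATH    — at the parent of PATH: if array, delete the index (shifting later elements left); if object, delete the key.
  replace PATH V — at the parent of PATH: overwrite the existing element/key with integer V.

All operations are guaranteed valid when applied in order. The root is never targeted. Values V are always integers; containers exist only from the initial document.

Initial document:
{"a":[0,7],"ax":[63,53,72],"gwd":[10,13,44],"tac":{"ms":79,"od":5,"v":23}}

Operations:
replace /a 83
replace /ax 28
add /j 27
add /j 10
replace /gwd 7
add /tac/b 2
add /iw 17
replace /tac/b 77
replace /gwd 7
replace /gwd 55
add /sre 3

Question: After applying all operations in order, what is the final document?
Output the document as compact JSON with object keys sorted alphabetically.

Answer: {"a":83,"ax":28,"gwd":55,"iw":17,"j":10,"sre":3,"tac":{"b":77,"ms":79,"od":5,"v":23}}

Derivation:
After op 1 (replace /a 83): {"a":83,"ax":[63,53,72],"gwd":[10,13,44],"tac":{"ms":79,"od":5,"v":23}}
After op 2 (replace /ax 28): {"a":83,"ax":28,"gwd":[10,13,44],"tac":{"ms":79,"od":5,"v":23}}
After op 3 (add /j 27): {"a":83,"ax":28,"gwd":[10,13,44],"j":27,"tac":{"ms":79,"od":5,"v":23}}
After op 4 (add /j 10): {"a":83,"ax":28,"gwd":[10,13,44],"j":10,"tac":{"ms":79,"od":5,"v":23}}
After op 5 (replace /gwd 7): {"a":83,"ax":28,"gwd":7,"j":10,"tac":{"ms":79,"od":5,"v":23}}
After op 6 (add /tac/b 2): {"a":83,"ax":28,"gwd":7,"j":10,"tac":{"b":2,"ms":79,"od":5,"v":23}}
After op 7 (add /iw 17): {"a":83,"ax":28,"gwd":7,"iw":17,"j":10,"tac":{"b":2,"ms":79,"od":5,"v":23}}
After op 8 (replace /tac/b 77): {"a":83,"ax":28,"gwd":7,"iw":17,"j":10,"tac":{"b":77,"ms":79,"od":5,"v":23}}
After op 9 (replace /gwd 7): {"a":83,"ax":28,"gwd":7,"iw":17,"j":10,"tac":{"b":77,"ms":79,"od":5,"v":23}}
After op 10 (replace /gwd 55): {"a":83,"ax":28,"gwd":55,"iw":17,"j":10,"tac":{"b":77,"ms":79,"od":5,"v":23}}
After op 11 (add /sre 3): {"a":83,"ax":28,"gwd":55,"iw":17,"j":10,"sre":3,"tac":{"b":77,"ms":79,"od":5,"v":23}}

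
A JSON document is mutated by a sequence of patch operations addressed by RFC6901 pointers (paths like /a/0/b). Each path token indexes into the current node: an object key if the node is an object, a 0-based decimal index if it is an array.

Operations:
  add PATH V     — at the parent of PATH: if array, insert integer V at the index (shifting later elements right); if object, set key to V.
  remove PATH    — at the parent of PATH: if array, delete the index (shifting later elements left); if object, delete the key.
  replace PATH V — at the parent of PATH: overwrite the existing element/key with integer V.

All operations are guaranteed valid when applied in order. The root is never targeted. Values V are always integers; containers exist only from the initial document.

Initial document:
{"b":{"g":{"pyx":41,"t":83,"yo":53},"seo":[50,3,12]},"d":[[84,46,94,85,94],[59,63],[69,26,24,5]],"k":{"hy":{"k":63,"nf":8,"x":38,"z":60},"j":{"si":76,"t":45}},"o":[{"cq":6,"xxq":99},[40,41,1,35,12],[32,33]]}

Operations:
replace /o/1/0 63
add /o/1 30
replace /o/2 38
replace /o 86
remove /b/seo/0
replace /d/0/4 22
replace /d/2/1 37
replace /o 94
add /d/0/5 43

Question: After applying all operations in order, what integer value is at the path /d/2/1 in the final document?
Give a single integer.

After op 1 (replace /o/1/0 63): {"b":{"g":{"pyx":41,"t":83,"yo":53},"seo":[50,3,12]},"d":[[84,46,94,85,94],[59,63],[69,26,24,5]],"k":{"hy":{"k":63,"nf":8,"x":38,"z":60},"j":{"si":76,"t":45}},"o":[{"cq":6,"xxq":99},[63,41,1,35,12],[32,33]]}
After op 2 (add /o/1 30): {"b":{"g":{"pyx":41,"t":83,"yo":53},"seo":[50,3,12]},"d":[[84,46,94,85,94],[59,63],[69,26,24,5]],"k":{"hy":{"k":63,"nf":8,"x":38,"z":60},"j":{"si":76,"t":45}},"o":[{"cq":6,"xxq":99},30,[63,41,1,35,12],[32,33]]}
After op 3 (replace /o/2 38): {"b":{"g":{"pyx":41,"t":83,"yo":53},"seo":[50,3,12]},"d":[[84,46,94,85,94],[59,63],[69,26,24,5]],"k":{"hy":{"k":63,"nf":8,"x":38,"z":60},"j":{"si":76,"t":45}},"o":[{"cq":6,"xxq":99},30,38,[32,33]]}
After op 4 (replace /o 86): {"b":{"g":{"pyx":41,"t":83,"yo":53},"seo":[50,3,12]},"d":[[84,46,94,85,94],[59,63],[69,26,24,5]],"k":{"hy":{"k":63,"nf":8,"x":38,"z":60},"j":{"si":76,"t":45}},"o":86}
After op 5 (remove /b/seo/0): {"b":{"g":{"pyx":41,"t":83,"yo":53},"seo":[3,12]},"d":[[84,46,94,85,94],[59,63],[69,26,24,5]],"k":{"hy":{"k":63,"nf":8,"x":38,"z":60},"j":{"si":76,"t":45}},"o":86}
After op 6 (replace /d/0/4 22): {"b":{"g":{"pyx":41,"t":83,"yo":53},"seo":[3,12]},"d":[[84,46,94,85,22],[59,63],[69,26,24,5]],"k":{"hy":{"k":63,"nf":8,"x":38,"z":60},"j":{"si":76,"t":45}},"o":86}
After op 7 (replace /d/2/1 37): {"b":{"g":{"pyx":41,"t":83,"yo":53},"seo":[3,12]},"d":[[84,46,94,85,22],[59,63],[69,37,24,5]],"k":{"hy":{"k":63,"nf":8,"x":38,"z":60},"j":{"si":76,"t":45}},"o":86}
After op 8 (replace /o 94): {"b":{"g":{"pyx":41,"t":83,"yo":53},"seo":[3,12]},"d":[[84,46,94,85,22],[59,63],[69,37,24,5]],"k":{"hy":{"k":63,"nf":8,"x":38,"z":60},"j":{"si":76,"t":45}},"o":94}
After op 9 (add /d/0/5 43): {"b":{"g":{"pyx":41,"t":83,"yo":53},"seo":[3,12]},"d":[[84,46,94,85,22,43],[59,63],[69,37,24,5]],"k":{"hy":{"k":63,"nf":8,"x":38,"z":60},"j":{"si":76,"t":45}},"o":94}
Value at /d/2/1: 37

Answer: 37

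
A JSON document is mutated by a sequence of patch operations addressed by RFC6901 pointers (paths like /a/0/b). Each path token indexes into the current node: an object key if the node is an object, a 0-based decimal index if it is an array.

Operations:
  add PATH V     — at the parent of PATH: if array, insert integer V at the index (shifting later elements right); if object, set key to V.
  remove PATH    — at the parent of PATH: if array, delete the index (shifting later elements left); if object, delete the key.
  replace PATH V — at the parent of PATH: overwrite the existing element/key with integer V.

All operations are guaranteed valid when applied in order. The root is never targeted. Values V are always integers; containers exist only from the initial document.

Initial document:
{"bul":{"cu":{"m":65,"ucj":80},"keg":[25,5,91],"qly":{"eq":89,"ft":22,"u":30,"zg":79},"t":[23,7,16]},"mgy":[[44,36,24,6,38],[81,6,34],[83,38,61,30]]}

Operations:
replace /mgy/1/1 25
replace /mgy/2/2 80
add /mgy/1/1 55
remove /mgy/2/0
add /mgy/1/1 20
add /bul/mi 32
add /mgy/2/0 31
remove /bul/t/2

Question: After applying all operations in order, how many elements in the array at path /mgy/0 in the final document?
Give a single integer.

Answer: 5

Derivation:
After op 1 (replace /mgy/1/1 25): {"bul":{"cu":{"m":65,"ucj":80},"keg":[25,5,91],"qly":{"eq":89,"ft":22,"u":30,"zg":79},"t":[23,7,16]},"mgy":[[44,36,24,6,38],[81,25,34],[83,38,61,30]]}
After op 2 (replace /mgy/2/2 80): {"bul":{"cu":{"m":65,"ucj":80},"keg":[25,5,91],"qly":{"eq":89,"ft":22,"u":30,"zg":79},"t":[23,7,16]},"mgy":[[44,36,24,6,38],[81,25,34],[83,38,80,30]]}
After op 3 (add /mgy/1/1 55): {"bul":{"cu":{"m":65,"ucj":80},"keg":[25,5,91],"qly":{"eq":89,"ft":22,"u":30,"zg":79},"t":[23,7,16]},"mgy":[[44,36,24,6,38],[81,55,25,34],[83,38,80,30]]}
After op 4 (remove /mgy/2/0): {"bul":{"cu":{"m":65,"ucj":80},"keg":[25,5,91],"qly":{"eq":89,"ft":22,"u":30,"zg":79},"t":[23,7,16]},"mgy":[[44,36,24,6,38],[81,55,25,34],[38,80,30]]}
After op 5 (add /mgy/1/1 20): {"bul":{"cu":{"m":65,"ucj":80},"keg":[25,5,91],"qly":{"eq":89,"ft":22,"u":30,"zg":79},"t":[23,7,16]},"mgy":[[44,36,24,6,38],[81,20,55,25,34],[38,80,30]]}
After op 6 (add /bul/mi 32): {"bul":{"cu":{"m":65,"ucj":80},"keg":[25,5,91],"mi":32,"qly":{"eq":89,"ft":22,"u":30,"zg":79},"t":[23,7,16]},"mgy":[[44,36,24,6,38],[81,20,55,25,34],[38,80,30]]}
After op 7 (add /mgy/2/0 31): {"bul":{"cu":{"m":65,"ucj":80},"keg":[25,5,91],"mi":32,"qly":{"eq":89,"ft":22,"u":30,"zg":79},"t":[23,7,16]},"mgy":[[44,36,24,6,38],[81,20,55,25,34],[31,38,80,30]]}
After op 8 (remove /bul/t/2): {"bul":{"cu":{"m":65,"ucj":80},"keg":[25,5,91],"mi":32,"qly":{"eq":89,"ft":22,"u":30,"zg":79},"t":[23,7]},"mgy":[[44,36,24,6,38],[81,20,55,25,34],[31,38,80,30]]}
Size at path /mgy/0: 5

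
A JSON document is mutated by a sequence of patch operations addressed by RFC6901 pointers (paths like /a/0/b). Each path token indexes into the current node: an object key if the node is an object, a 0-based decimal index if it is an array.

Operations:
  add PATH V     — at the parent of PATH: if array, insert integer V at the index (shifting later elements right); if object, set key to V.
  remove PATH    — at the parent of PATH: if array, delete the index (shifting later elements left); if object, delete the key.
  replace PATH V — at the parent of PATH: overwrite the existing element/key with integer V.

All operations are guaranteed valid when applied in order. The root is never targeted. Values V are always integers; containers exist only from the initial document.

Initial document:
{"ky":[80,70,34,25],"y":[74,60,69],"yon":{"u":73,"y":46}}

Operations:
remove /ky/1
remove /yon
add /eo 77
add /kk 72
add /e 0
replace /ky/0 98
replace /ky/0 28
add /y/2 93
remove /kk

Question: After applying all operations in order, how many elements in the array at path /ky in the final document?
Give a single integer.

After op 1 (remove /ky/1): {"ky":[80,34,25],"y":[74,60,69],"yon":{"u":73,"y":46}}
After op 2 (remove /yon): {"ky":[80,34,25],"y":[74,60,69]}
After op 3 (add /eo 77): {"eo":77,"ky":[80,34,25],"y":[74,60,69]}
After op 4 (add /kk 72): {"eo":77,"kk":72,"ky":[80,34,25],"y":[74,60,69]}
After op 5 (add /e 0): {"e":0,"eo":77,"kk":72,"ky":[80,34,25],"y":[74,60,69]}
After op 6 (replace /ky/0 98): {"e":0,"eo":77,"kk":72,"ky":[98,34,25],"y":[74,60,69]}
After op 7 (replace /ky/0 28): {"e":0,"eo":77,"kk":72,"ky":[28,34,25],"y":[74,60,69]}
After op 8 (add /y/2 93): {"e":0,"eo":77,"kk":72,"ky":[28,34,25],"y":[74,60,93,69]}
After op 9 (remove /kk): {"e":0,"eo":77,"ky":[28,34,25],"y":[74,60,93,69]}
Size at path /ky: 3

Answer: 3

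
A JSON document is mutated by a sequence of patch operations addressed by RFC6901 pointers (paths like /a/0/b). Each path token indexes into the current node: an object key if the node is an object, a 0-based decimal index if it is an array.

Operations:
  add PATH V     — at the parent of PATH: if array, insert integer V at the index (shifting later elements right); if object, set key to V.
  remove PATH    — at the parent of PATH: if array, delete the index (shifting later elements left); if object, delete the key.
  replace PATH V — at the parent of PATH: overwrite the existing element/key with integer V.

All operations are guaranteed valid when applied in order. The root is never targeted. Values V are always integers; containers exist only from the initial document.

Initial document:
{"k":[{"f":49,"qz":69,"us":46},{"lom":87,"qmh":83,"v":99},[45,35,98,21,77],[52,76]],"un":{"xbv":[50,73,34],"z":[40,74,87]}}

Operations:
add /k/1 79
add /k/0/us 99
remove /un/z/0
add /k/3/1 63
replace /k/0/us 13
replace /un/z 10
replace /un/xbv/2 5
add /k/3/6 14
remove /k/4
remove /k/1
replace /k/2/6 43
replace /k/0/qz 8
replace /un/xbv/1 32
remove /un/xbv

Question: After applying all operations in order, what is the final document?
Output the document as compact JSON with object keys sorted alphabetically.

After op 1 (add /k/1 79): {"k":[{"f":49,"qz":69,"us":46},79,{"lom":87,"qmh":83,"v":99},[45,35,98,21,77],[52,76]],"un":{"xbv":[50,73,34],"z":[40,74,87]}}
After op 2 (add /k/0/us 99): {"k":[{"f":49,"qz":69,"us":99},79,{"lom":87,"qmh":83,"v":99},[45,35,98,21,77],[52,76]],"un":{"xbv":[50,73,34],"z":[40,74,87]}}
After op 3 (remove /un/z/0): {"k":[{"f":49,"qz":69,"us":99},79,{"lom":87,"qmh":83,"v":99},[45,35,98,21,77],[52,76]],"un":{"xbv":[50,73,34],"z":[74,87]}}
After op 4 (add /k/3/1 63): {"k":[{"f":49,"qz":69,"us":99},79,{"lom":87,"qmh":83,"v":99},[45,63,35,98,21,77],[52,76]],"un":{"xbv":[50,73,34],"z":[74,87]}}
After op 5 (replace /k/0/us 13): {"k":[{"f":49,"qz":69,"us":13},79,{"lom":87,"qmh":83,"v":99},[45,63,35,98,21,77],[52,76]],"un":{"xbv":[50,73,34],"z":[74,87]}}
After op 6 (replace /un/z 10): {"k":[{"f":49,"qz":69,"us":13},79,{"lom":87,"qmh":83,"v":99},[45,63,35,98,21,77],[52,76]],"un":{"xbv":[50,73,34],"z":10}}
After op 7 (replace /un/xbv/2 5): {"k":[{"f":49,"qz":69,"us":13},79,{"lom":87,"qmh":83,"v":99},[45,63,35,98,21,77],[52,76]],"un":{"xbv":[50,73,5],"z":10}}
After op 8 (add /k/3/6 14): {"k":[{"f":49,"qz":69,"us":13},79,{"lom":87,"qmh":83,"v":99},[45,63,35,98,21,77,14],[52,76]],"un":{"xbv":[50,73,5],"z":10}}
After op 9 (remove /k/4): {"k":[{"f":49,"qz":69,"us":13},79,{"lom":87,"qmh":83,"v":99},[45,63,35,98,21,77,14]],"un":{"xbv":[50,73,5],"z":10}}
After op 10 (remove /k/1): {"k":[{"f":49,"qz":69,"us":13},{"lom":87,"qmh":83,"v":99},[45,63,35,98,21,77,14]],"un":{"xbv":[50,73,5],"z":10}}
After op 11 (replace /k/2/6 43): {"k":[{"f":49,"qz":69,"us":13},{"lom":87,"qmh":83,"v":99},[45,63,35,98,21,77,43]],"un":{"xbv":[50,73,5],"z":10}}
After op 12 (replace /k/0/qz 8): {"k":[{"f":49,"qz":8,"us":13},{"lom":87,"qmh":83,"v":99},[45,63,35,98,21,77,43]],"un":{"xbv":[50,73,5],"z":10}}
After op 13 (replace /un/xbv/1 32): {"k":[{"f":49,"qz":8,"us":13},{"lom":87,"qmh":83,"v":99},[45,63,35,98,21,77,43]],"un":{"xbv":[50,32,5],"z":10}}
After op 14 (remove /un/xbv): {"k":[{"f":49,"qz":8,"us":13},{"lom":87,"qmh":83,"v":99},[45,63,35,98,21,77,43]],"un":{"z":10}}

Answer: {"k":[{"f":49,"qz":8,"us":13},{"lom":87,"qmh":83,"v":99},[45,63,35,98,21,77,43]],"un":{"z":10}}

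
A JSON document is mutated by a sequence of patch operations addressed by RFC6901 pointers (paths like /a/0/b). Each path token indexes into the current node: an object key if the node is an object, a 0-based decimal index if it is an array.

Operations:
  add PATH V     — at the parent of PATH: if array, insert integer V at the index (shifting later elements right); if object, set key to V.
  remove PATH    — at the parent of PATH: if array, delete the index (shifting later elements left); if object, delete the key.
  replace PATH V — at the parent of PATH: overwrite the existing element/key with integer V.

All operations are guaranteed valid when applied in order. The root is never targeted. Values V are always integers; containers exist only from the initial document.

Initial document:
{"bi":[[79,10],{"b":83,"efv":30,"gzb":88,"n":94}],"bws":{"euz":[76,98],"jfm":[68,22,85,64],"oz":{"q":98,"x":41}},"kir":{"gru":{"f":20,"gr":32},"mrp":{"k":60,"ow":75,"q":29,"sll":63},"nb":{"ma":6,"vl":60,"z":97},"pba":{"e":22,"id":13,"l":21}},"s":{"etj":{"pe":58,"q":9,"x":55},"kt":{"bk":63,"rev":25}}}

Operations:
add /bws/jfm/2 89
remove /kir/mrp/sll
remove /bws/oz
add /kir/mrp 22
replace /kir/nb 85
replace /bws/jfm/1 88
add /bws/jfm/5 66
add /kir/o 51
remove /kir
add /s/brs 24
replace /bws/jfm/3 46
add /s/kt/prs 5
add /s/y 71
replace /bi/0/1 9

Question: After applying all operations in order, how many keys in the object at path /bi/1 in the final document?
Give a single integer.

Answer: 4

Derivation:
After op 1 (add /bws/jfm/2 89): {"bi":[[79,10],{"b":83,"efv":30,"gzb":88,"n":94}],"bws":{"euz":[76,98],"jfm":[68,22,89,85,64],"oz":{"q":98,"x":41}},"kir":{"gru":{"f":20,"gr":32},"mrp":{"k":60,"ow":75,"q":29,"sll":63},"nb":{"ma":6,"vl":60,"z":97},"pba":{"e":22,"id":13,"l":21}},"s":{"etj":{"pe":58,"q":9,"x":55},"kt":{"bk":63,"rev":25}}}
After op 2 (remove /kir/mrp/sll): {"bi":[[79,10],{"b":83,"efv":30,"gzb":88,"n":94}],"bws":{"euz":[76,98],"jfm":[68,22,89,85,64],"oz":{"q":98,"x":41}},"kir":{"gru":{"f":20,"gr":32},"mrp":{"k":60,"ow":75,"q":29},"nb":{"ma":6,"vl":60,"z":97},"pba":{"e":22,"id":13,"l":21}},"s":{"etj":{"pe":58,"q":9,"x":55},"kt":{"bk":63,"rev":25}}}
After op 3 (remove /bws/oz): {"bi":[[79,10],{"b":83,"efv":30,"gzb":88,"n":94}],"bws":{"euz":[76,98],"jfm":[68,22,89,85,64]},"kir":{"gru":{"f":20,"gr":32},"mrp":{"k":60,"ow":75,"q":29},"nb":{"ma":6,"vl":60,"z":97},"pba":{"e":22,"id":13,"l":21}},"s":{"etj":{"pe":58,"q":9,"x":55},"kt":{"bk":63,"rev":25}}}
After op 4 (add /kir/mrp 22): {"bi":[[79,10],{"b":83,"efv":30,"gzb":88,"n":94}],"bws":{"euz":[76,98],"jfm":[68,22,89,85,64]},"kir":{"gru":{"f":20,"gr":32},"mrp":22,"nb":{"ma":6,"vl":60,"z":97},"pba":{"e":22,"id":13,"l":21}},"s":{"etj":{"pe":58,"q":9,"x":55},"kt":{"bk":63,"rev":25}}}
After op 5 (replace /kir/nb 85): {"bi":[[79,10],{"b":83,"efv":30,"gzb":88,"n":94}],"bws":{"euz":[76,98],"jfm":[68,22,89,85,64]},"kir":{"gru":{"f":20,"gr":32},"mrp":22,"nb":85,"pba":{"e":22,"id":13,"l":21}},"s":{"etj":{"pe":58,"q":9,"x":55},"kt":{"bk":63,"rev":25}}}
After op 6 (replace /bws/jfm/1 88): {"bi":[[79,10],{"b":83,"efv":30,"gzb":88,"n":94}],"bws":{"euz":[76,98],"jfm":[68,88,89,85,64]},"kir":{"gru":{"f":20,"gr":32},"mrp":22,"nb":85,"pba":{"e":22,"id":13,"l":21}},"s":{"etj":{"pe":58,"q":9,"x":55},"kt":{"bk":63,"rev":25}}}
After op 7 (add /bws/jfm/5 66): {"bi":[[79,10],{"b":83,"efv":30,"gzb":88,"n":94}],"bws":{"euz":[76,98],"jfm":[68,88,89,85,64,66]},"kir":{"gru":{"f":20,"gr":32},"mrp":22,"nb":85,"pba":{"e":22,"id":13,"l":21}},"s":{"etj":{"pe":58,"q":9,"x":55},"kt":{"bk":63,"rev":25}}}
After op 8 (add /kir/o 51): {"bi":[[79,10],{"b":83,"efv":30,"gzb":88,"n":94}],"bws":{"euz":[76,98],"jfm":[68,88,89,85,64,66]},"kir":{"gru":{"f":20,"gr":32},"mrp":22,"nb":85,"o":51,"pba":{"e":22,"id":13,"l":21}},"s":{"etj":{"pe":58,"q":9,"x":55},"kt":{"bk":63,"rev":25}}}
After op 9 (remove /kir): {"bi":[[79,10],{"b":83,"efv":30,"gzb":88,"n":94}],"bws":{"euz":[76,98],"jfm":[68,88,89,85,64,66]},"s":{"etj":{"pe":58,"q":9,"x":55},"kt":{"bk":63,"rev":25}}}
After op 10 (add /s/brs 24): {"bi":[[79,10],{"b":83,"efv":30,"gzb":88,"n":94}],"bws":{"euz":[76,98],"jfm":[68,88,89,85,64,66]},"s":{"brs":24,"etj":{"pe":58,"q":9,"x":55},"kt":{"bk":63,"rev":25}}}
After op 11 (replace /bws/jfm/3 46): {"bi":[[79,10],{"b":83,"efv":30,"gzb":88,"n":94}],"bws":{"euz":[76,98],"jfm":[68,88,89,46,64,66]},"s":{"brs":24,"etj":{"pe":58,"q":9,"x":55},"kt":{"bk":63,"rev":25}}}
After op 12 (add /s/kt/prs 5): {"bi":[[79,10],{"b":83,"efv":30,"gzb":88,"n":94}],"bws":{"euz":[76,98],"jfm":[68,88,89,46,64,66]},"s":{"brs":24,"etj":{"pe":58,"q":9,"x":55},"kt":{"bk":63,"prs":5,"rev":25}}}
After op 13 (add /s/y 71): {"bi":[[79,10],{"b":83,"efv":30,"gzb":88,"n":94}],"bws":{"euz":[76,98],"jfm":[68,88,89,46,64,66]},"s":{"brs":24,"etj":{"pe":58,"q":9,"x":55},"kt":{"bk":63,"prs":5,"rev":25},"y":71}}
After op 14 (replace /bi/0/1 9): {"bi":[[79,9],{"b":83,"efv":30,"gzb":88,"n":94}],"bws":{"euz":[76,98],"jfm":[68,88,89,46,64,66]},"s":{"brs":24,"etj":{"pe":58,"q":9,"x":55},"kt":{"bk":63,"prs":5,"rev":25},"y":71}}
Size at path /bi/1: 4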